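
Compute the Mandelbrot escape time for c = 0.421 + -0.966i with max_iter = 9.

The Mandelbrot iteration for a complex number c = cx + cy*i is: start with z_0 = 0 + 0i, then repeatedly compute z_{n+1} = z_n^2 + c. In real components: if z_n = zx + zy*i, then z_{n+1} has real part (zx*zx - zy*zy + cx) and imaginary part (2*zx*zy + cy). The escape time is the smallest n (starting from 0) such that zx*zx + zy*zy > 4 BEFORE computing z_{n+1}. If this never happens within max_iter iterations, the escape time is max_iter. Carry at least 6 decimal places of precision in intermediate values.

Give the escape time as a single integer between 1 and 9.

z_0 = 0 + 0i, c = 0.4210 + -0.9660i
Iter 1: z = 0.4210 + -0.9660i, |z|^2 = 1.1104
Iter 2: z = -0.3349 + -1.7794i, |z|^2 = 3.2783
Iter 3: z = -2.6330 + 0.2259i, |z|^2 = 6.9837
Escaped at iteration 3

Answer: 3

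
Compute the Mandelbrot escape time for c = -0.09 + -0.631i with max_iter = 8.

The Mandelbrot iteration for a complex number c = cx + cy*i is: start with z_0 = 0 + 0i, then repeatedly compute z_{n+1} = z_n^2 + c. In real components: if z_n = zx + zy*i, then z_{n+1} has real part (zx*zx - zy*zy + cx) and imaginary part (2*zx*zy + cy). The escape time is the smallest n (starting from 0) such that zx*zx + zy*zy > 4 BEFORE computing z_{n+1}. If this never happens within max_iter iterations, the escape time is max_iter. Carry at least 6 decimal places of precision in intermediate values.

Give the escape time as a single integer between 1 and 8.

Answer: 8

Derivation:
z_0 = 0 + 0i, c = -0.0900 + -0.6310i
Iter 1: z = -0.0900 + -0.6310i, |z|^2 = 0.4063
Iter 2: z = -0.4801 + -0.5174i, |z|^2 = 0.4982
Iter 3: z = -0.1273 + -0.1342i, |z|^2 = 0.0342
Iter 4: z = -0.0918 + -0.5968i, |z|^2 = 0.3646
Iter 5: z = -0.4378 + -0.5214i, |z|^2 = 0.4635
Iter 6: z = -0.1702 + -0.1745i, |z|^2 = 0.0594
Iter 7: z = -0.0915 + -0.5716i, |z|^2 = 0.3351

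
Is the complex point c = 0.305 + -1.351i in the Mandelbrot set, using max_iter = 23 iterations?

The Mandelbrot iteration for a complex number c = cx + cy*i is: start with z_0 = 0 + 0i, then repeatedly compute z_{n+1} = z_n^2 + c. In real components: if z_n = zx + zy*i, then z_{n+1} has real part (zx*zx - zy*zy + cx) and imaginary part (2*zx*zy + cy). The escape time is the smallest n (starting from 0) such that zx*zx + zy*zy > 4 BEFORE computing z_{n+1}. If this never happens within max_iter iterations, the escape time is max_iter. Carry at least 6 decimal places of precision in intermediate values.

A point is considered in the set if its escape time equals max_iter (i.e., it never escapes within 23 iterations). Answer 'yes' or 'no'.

Answer: no

Derivation:
z_0 = 0 + 0i, c = 0.3050 + -1.3510i
Iter 1: z = 0.3050 + -1.3510i, |z|^2 = 1.9182
Iter 2: z = -1.4272 + -2.1751i, |z|^2 = 6.7679
Escaped at iteration 2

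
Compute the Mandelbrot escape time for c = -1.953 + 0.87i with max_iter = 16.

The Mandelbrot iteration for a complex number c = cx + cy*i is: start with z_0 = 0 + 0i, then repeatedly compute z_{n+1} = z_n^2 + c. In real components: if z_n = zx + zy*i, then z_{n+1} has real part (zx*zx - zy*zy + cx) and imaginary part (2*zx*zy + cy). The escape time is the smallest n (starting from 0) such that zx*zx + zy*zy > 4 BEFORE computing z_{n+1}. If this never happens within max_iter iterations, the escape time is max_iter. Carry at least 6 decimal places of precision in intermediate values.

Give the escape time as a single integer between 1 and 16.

Answer: 1

Derivation:
z_0 = 0 + 0i, c = -1.9530 + 0.8700i
Iter 1: z = -1.9530 + 0.8700i, |z|^2 = 4.5711
Escaped at iteration 1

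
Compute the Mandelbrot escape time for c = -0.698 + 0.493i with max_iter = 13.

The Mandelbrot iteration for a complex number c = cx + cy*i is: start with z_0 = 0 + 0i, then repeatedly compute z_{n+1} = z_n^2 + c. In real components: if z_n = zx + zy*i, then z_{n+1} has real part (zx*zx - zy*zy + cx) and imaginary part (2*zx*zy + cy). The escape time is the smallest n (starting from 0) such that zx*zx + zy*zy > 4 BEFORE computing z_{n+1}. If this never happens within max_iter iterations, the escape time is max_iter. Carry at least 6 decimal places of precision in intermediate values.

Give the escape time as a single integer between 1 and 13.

Answer: 9

Derivation:
z_0 = 0 + 0i, c = -0.6980 + 0.4930i
Iter 1: z = -0.6980 + 0.4930i, |z|^2 = 0.7303
Iter 2: z = -0.4538 + -0.1952i, |z|^2 = 0.2441
Iter 3: z = -0.5301 + 0.6702i, |z|^2 = 0.7302
Iter 4: z = -0.8661 + -0.2176i, |z|^2 = 0.7975
Iter 5: z = 0.0048 + 0.8699i, |z|^2 = 0.7568
Iter 6: z = -1.4548 + 0.5014i, |z|^2 = 2.3678
Iter 7: z = 1.1670 + -0.9659i, |z|^2 = 2.2948
Iter 8: z = -0.2690 + -1.7613i, |z|^2 = 3.1746
Iter 9: z = -3.7279 + 1.4406i, |z|^2 = 15.9727
Escaped at iteration 9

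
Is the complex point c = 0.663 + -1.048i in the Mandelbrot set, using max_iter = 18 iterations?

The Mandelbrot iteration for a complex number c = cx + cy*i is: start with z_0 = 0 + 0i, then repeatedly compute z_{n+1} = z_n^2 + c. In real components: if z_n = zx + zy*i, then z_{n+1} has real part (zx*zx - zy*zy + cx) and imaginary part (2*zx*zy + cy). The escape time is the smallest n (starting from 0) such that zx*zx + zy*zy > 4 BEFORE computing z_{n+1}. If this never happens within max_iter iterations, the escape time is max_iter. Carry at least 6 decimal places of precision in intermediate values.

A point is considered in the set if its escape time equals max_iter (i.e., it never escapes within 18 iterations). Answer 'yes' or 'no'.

Answer: no

Derivation:
z_0 = 0 + 0i, c = 0.6630 + -1.0480i
Iter 1: z = 0.6630 + -1.0480i, |z|^2 = 1.5379
Iter 2: z = 0.0043 + -2.4376i, |z|^2 = 5.9421
Escaped at iteration 2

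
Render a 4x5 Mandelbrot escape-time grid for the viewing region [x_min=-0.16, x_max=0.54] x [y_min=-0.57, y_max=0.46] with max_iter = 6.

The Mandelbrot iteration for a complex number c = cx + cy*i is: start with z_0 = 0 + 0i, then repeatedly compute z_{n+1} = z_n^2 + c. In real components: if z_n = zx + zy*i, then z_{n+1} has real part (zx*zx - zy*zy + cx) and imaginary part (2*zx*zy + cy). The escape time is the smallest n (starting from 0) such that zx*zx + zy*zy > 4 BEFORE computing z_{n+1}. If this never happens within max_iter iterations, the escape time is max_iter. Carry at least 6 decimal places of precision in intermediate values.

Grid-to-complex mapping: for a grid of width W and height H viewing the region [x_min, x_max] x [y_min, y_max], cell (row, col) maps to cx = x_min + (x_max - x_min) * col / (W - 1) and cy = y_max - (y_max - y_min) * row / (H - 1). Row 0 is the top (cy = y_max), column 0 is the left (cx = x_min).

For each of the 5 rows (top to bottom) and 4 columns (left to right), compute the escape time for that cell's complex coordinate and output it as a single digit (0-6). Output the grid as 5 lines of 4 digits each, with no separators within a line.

(row=0, col=0): c = -0.1600 + 0.4600i → escape time 6
(row=0, col=1): c = 0.0733 + 0.4600i → escape time 6
(row=0, col=2): c = 0.3067 + 0.4600i → escape time 6
(row=0, col=3): c = 0.5400 + 0.4600i → escape time 4
(row=1, col=0): c = -0.1600 + 0.2025i → escape time 6
(row=1, col=1): c = 0.0733 + 0.2025i → escape time 6
(row=1, col=2): c = 0.3067 + 0.2025i → escape time 6
(row=1, col=3): c = 0.5400 + 0.2025i → escape time 4
(row=2, col=0): c = -0.1600 + -0.0550i → escape time 6
(row=2, col=1): c = 0.0733 + -0.0550i → escape time 6
(row=2, col=2): c = 0.3067 + -0.0550i → escape time 6
(row=2, col=3): c = 0.5400 + -0.0550i → escape time 4
(row=3, col=0): c = -0.1600 + -0.3125i → escape time 6
(row=3, col=1): c = 0.0733 + -0.3125i → escape time 6
(row=3, col=2): c = 0.3067 + -0.3125i → escape time 6
(row=3, col=3): c = 0.5400 + -0.3125i → escape time 4
(row=4, col=0): c = -0.1600 + -0.5700i → escape time 6
(row=4, col=1): c = 0.0733 + -0.5700i → escape time 6
(row=4, col=2): c = 0.3067 + -0.5700i → escape time 6
(row=4, col=3): c = 0.5400 + -0.5700i → escape time 4

Answer: 6664
6664
6664
6664
6664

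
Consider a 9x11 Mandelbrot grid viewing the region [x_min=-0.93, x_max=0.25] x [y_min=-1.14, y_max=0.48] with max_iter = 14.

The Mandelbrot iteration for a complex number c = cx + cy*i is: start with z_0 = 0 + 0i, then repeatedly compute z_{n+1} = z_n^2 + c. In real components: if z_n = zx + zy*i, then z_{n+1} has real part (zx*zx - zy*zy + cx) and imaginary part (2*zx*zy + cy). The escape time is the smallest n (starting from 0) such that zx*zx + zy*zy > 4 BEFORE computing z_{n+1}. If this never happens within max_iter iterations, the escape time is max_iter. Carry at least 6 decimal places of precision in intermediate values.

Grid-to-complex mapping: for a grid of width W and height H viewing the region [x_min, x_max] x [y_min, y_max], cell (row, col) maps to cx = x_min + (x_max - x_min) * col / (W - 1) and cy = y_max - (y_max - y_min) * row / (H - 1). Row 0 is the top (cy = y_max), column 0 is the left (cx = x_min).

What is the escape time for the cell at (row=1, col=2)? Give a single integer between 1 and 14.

Answer: 14

Derivation:
z_0 = 0 + 0i, c = -0.6350 + 0.3180i
Iter 1: z = -0.6350 + 0.3180i, |z|^2 = 0.5043
Iter 2: z = -0.3329 + -0.0859i, |z|^2 = 0.1182
Iter 3: z = -0.5316 + 0.3752i, |z|^2 = 0.4233
Iter 4: z = -0.4932 + -0.0808i, |z|^2 = 0.2498
Iter 5: z = -0.3983 + 0.3977i, |z|^2 = 0.3168
Iter 6: z = -0.6346 + 0.0012i, |z|^2 = 0.4027
Iter 7: z = -0.2323 + 0.3165i, |z|^2 = 0.1542
Iter 8: z = -0.6812 + 0.1709i, |z|^2 = 0.4933
Iter 9: z = -0.2002 + 0.0851i, |z|^2 = 0.0473
Iter 10: z = -0.6022 + 0.2839i, |z|^2 = 0.4432
Iter 11: z = -0.3530 + -0.0239i, |z|^2 = 0.1252
Iter 12: z = -0.5110 + 0.3349i, |z|^2 = 0.3732
Iter 13: z = -0.4861 + -0.0242i, |z|^2 = 0.2369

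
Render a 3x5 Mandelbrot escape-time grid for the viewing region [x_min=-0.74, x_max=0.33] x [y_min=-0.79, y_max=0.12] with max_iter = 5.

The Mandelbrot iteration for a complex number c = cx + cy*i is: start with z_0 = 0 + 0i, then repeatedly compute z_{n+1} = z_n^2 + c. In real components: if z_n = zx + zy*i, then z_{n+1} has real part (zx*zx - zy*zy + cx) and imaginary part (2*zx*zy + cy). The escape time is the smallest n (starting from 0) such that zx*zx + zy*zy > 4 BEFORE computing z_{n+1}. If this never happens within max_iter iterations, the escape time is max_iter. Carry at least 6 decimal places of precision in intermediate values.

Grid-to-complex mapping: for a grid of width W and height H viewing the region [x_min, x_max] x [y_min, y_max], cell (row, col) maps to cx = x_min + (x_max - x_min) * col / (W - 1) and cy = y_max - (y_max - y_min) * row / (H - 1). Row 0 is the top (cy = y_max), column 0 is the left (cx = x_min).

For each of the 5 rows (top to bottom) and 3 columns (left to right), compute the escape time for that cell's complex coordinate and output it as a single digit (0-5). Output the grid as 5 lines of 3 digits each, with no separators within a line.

Answer: 555
555
555
555
454

Derivation:
(row=0, col=0): c = -0.7400 + 0.1200i → escape time 5
(row=0, col=1): c = -0.2050 + 0.1200i → escape time 5
(row=0, col=2): c = 0.3300 + 0.1200i → escape time 5
(row=1, col=0): c = -0.7400 + -0.1075i → escape time 5
(row=1, col=1): c = -0.2050 + -0.1075i → escape time 5
(row=1, col=2): c = 0.3300 + -0.1075i → escape time 5
(row=2, col=0): c = -0.7400 + -0.3350i → escape time 5
(row=2, col=1): c = -0.2050 + -0.3350i → escape time 5
(row=2, col=2): c = 0.3300 + -0.3350i → escape time 5
(row=3, col=0): c = -0.7400 + -0.5625i → escape time 5
(row=3, col=1): c = -0.2050 + -0.5625i → escape time 5
(row=3, col=2): c = 0.3300 + -0.5625i → escape time 5
(row=4, col=0): c = -0.7400 + -0.7900i → escape time 4
(row=4, col=1): c = -0.2050 + -0.7900i → escape time 5
(row=4, col=2): c = 0.3300 + -0.7900i → escape time 4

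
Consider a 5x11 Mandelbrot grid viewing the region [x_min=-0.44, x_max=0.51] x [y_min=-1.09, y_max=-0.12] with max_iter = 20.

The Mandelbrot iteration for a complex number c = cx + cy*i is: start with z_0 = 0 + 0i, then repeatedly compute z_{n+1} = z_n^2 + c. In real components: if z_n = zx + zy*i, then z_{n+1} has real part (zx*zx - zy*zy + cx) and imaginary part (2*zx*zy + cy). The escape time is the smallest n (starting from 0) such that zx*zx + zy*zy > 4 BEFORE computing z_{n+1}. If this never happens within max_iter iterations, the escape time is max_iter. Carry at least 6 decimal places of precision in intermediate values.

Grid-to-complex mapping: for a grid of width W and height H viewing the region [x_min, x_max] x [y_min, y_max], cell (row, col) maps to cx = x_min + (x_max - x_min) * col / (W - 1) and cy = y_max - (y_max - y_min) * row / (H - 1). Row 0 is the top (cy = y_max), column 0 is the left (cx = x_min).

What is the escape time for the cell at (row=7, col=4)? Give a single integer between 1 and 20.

Answer: 3

Derivation:
z_0 = 0 + 0i, c = 0.5100 + -0.7990i
Iter 1: z = 0.5100 + -0.7990i, |z|^2 = 0.8985
Iter 2: z = 0.1317 + -1.6140i, |z|^2 = 2.6223
Iter 3: z = -2.0776 + -1.2241i, |z|^2 = 5.8148
Escaped at iteration 3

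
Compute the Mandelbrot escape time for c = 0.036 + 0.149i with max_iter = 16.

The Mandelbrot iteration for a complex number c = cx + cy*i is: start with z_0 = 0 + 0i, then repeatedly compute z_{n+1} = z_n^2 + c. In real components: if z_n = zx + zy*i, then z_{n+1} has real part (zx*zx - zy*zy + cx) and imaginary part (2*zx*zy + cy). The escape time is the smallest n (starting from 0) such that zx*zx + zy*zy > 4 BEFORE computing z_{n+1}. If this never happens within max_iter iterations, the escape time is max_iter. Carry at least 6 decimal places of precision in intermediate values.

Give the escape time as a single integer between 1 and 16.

z_0 = 0 + 0i, c = 0.0360 + 0.1490i
Iter 1: z = 0.0360 + 0.1490i, |z|^2 = 0.0235
Iter 2: z = 0.0151 + 0.1597i, |z|^2 = 0.0257
Iter 3: z = 0.0107 + 0.1538i, |z|^2 = 0.0238
Iter 4: z = 0.0125 + 0.1523i, |z|^2 = 0.0233
Iter 5: z = 0.0130 + 0.1528i, |z|^2 = 0.0235
Iter 6: z = 0.0128 + 0.1530i, |z|^2 = 0.0236
Iter 7: z = 0.0128 + 0.1529i, |z|^2 = 0.0235
Iter 8: z = 0.0128 + 0.1529i, |z|^2 = 0.0235
Iter 9: z = 0.0128 + 0.1529i, |z|^2 = 0.0235
Iter 10: z = 0.0128 + 0.1529i, |z|^2 = 0.0235
Iter 11: z = 0.0128 + 0.1529i, |z|^2 = 0.0235
Iter 12: z = 0.0128 + 0.1529i, |z|^2 = 0.0235
Iter 13: z = 0.0128 + 0.1529i, |z|^2 = 0.0235
Iter 14: z = 0.0128 + 0.1529i, |z|^2 = 0.0235
Iter 15: z = 0.0128 + 0.1529i, |z|^2 = 0.0235

Answer: 16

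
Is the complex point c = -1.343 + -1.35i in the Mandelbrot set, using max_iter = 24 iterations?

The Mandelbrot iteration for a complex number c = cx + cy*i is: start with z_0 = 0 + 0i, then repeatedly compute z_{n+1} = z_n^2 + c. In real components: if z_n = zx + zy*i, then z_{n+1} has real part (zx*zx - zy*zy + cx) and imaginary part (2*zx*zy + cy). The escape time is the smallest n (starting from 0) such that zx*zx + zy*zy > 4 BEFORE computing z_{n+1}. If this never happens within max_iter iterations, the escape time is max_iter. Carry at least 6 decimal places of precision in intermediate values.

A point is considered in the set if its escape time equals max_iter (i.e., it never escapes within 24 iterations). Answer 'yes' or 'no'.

Answer: no

Derivation:
z_0 = 0 + 0i, c = -1.3430 + -1.3500i
Iter 1: z = -1.3430 + -1.3500i, |z|^2 = 3.6261
Iter 2: z = -1.3619 + 2.2761i, |z|^2 = 7.0353
Escaped at iteration 2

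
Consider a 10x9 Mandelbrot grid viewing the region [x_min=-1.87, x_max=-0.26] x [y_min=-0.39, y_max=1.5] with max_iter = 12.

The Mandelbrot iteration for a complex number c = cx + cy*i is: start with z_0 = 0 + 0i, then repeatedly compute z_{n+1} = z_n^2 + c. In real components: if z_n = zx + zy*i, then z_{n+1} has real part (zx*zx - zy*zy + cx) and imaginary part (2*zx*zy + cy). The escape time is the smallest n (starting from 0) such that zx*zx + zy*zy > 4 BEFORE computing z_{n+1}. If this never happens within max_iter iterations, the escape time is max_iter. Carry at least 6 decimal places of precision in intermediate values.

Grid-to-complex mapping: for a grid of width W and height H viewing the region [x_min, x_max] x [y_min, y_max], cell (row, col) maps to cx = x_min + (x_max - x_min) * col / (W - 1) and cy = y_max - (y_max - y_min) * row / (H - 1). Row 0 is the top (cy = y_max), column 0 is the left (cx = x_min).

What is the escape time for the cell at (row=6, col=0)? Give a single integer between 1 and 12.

Answer: 5

Derivation:
z_0 = 0 + 0i, c = -1.8700 + 0.0825i
Iter 1: z = -1.8700 + 0.0825i, |z|^2 = 3.5037
Iter 2: z = 1.6201 + -0.2261i, |z|^2 = 2.6758
Iter 3: z = 0.7036 + -0.6499i, |z|^2 = 0.9175
Iter 4: z = -1.7974 + -0.8321i, |z|^2 = 3.9229
Iter 5: z = 0.6681 + 3.0737i, |z|^2 = 9.8941
Escaped at iteration 5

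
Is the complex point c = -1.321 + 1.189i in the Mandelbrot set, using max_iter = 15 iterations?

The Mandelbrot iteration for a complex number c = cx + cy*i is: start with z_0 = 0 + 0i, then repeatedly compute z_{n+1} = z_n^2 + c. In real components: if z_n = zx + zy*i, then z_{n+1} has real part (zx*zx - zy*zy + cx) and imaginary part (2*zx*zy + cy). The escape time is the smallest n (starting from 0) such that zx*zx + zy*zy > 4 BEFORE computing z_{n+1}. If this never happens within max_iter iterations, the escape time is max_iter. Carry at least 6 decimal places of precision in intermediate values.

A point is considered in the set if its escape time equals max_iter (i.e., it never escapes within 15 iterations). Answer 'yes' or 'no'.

Answer: no

Derivation:
z_0 = 0 + 0i, c = -1.3210 + 1.1890i
Iter 1: z = -1.3210 + 1.1890i, |z|^2 = 3.1588
Iter 2: z = -0.9897 + -1.9523i, |z|^2 = 4.7911
Escaped at iteration 2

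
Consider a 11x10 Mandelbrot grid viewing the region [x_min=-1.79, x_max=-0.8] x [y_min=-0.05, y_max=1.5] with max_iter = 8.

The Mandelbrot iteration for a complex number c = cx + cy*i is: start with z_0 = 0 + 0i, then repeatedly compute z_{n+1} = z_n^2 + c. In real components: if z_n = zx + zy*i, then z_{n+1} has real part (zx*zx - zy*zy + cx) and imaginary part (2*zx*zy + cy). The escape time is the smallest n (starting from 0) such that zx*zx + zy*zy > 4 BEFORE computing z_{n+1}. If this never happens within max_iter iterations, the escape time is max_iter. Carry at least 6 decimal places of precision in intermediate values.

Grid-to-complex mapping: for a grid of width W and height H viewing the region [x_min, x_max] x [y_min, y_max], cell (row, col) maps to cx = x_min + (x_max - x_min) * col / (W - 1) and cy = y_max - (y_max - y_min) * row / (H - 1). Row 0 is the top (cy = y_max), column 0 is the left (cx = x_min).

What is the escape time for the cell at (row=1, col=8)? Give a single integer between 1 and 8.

z_0 = 0 + 0i, c = -0.9980 + 1.3278i
Iter 1: z = -0.9980 + 1.3278i, |z|^2 = 2.7590
Iter 2: z = -1.7650 + -1.3225i, |z|^2 = 4.8641
Escaped at iteration 2

Answer: 2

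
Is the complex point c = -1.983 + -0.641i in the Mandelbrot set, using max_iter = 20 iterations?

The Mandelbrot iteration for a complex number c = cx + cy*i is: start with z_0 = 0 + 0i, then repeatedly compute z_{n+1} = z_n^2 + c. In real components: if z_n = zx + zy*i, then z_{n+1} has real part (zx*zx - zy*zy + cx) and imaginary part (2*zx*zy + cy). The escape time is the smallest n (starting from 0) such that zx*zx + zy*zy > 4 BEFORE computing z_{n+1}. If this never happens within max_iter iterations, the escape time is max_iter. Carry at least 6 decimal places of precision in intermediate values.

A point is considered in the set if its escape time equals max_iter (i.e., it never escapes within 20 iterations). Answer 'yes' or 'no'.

z_0 = 0 + 0i, c = -1.9830 + -0.6410i
Iter 1: z = -1.9830 + -0.6410i, |z|^2 = 4.3432
Escaped at iteration 1

Answer: no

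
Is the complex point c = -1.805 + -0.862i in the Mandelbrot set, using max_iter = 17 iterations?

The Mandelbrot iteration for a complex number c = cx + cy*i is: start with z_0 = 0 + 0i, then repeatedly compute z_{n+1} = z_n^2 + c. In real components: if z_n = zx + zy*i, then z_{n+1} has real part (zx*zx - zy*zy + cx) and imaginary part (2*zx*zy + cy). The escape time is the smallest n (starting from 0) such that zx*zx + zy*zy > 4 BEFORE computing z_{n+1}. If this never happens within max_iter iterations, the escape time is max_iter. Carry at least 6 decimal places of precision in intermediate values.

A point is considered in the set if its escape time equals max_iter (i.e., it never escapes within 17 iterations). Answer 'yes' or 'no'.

z_0 = 0 + 0i, c = -1.8050 + -0.8620i
Iter 1: z = -1.8050 + -0.8620i, |z|^2 = 4.0011
Escaped at iteration 1

Answer: no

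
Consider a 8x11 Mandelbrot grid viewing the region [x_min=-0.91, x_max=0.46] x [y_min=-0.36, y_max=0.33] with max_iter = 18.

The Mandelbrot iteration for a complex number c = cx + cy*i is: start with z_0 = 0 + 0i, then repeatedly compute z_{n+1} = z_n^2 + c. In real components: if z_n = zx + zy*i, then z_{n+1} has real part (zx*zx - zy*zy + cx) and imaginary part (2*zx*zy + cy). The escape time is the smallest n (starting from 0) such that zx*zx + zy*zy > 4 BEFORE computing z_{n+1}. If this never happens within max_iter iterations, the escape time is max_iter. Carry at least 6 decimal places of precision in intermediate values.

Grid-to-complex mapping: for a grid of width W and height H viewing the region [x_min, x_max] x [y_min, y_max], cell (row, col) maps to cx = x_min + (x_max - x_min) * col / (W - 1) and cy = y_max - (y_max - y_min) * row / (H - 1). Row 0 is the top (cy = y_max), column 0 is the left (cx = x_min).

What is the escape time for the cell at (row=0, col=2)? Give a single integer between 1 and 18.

Answer: 18

Derivation:
z_0 = 0 + 0i, c = -0.5186 + 0.3300i
Iter 1: z = -0.5186 + 0.3300i, |z|^2 = 0.3778
Iter 2: z = -0.3586 + -0.0123i, |z|^2 = 0.1287
Iter 3: z = -0.3902 + 0.3388i, |z|^2 = 0.2670
Iter 4: z = -0.4811 + 0.0656i, |z|^2 = 0.2358
Iter 5: z = -0.2914 + 0.2668i, |z|^2 = 0.1561
Iter 6: z = -0.5049 + 0.1745i, |z|^2 = 0.2853
Iter 7: z = -0.2941 + 0.1538i, |z|^2 = 0.1102
Iter 8: z = -0.4557 + 0.2395i, |z|^2 = 0.2650
Iter 9: z = -0.3683 + 0.1117i, |z|^2 = 0.1481
Iter 10: z = -0.3954 + 0.2477i, |z|^2 = 0.2177
Iter 11: z = -0.4236 + 0.1341i, |z|^2 = 0.1974
Iter 12: z = -0.3571 + 0.2164i, |z|^2 = 0.1744
Iter 13: z = -0.4379 + 0.1754i, |z|^2 = 0.2225
Iter 14: z = -0.3576 + 0.1764i, |z|^2 = 0.1590
Iter 15: z = -0.4218 + 0.2038i, |z|^2 = 0.2195
Iter 16: z = -0.3822 + 0.1580i, |z|^2 = 0.1711
Iter 17: z = -0.3975 + 0.2092i, |z|^2 = 0.2017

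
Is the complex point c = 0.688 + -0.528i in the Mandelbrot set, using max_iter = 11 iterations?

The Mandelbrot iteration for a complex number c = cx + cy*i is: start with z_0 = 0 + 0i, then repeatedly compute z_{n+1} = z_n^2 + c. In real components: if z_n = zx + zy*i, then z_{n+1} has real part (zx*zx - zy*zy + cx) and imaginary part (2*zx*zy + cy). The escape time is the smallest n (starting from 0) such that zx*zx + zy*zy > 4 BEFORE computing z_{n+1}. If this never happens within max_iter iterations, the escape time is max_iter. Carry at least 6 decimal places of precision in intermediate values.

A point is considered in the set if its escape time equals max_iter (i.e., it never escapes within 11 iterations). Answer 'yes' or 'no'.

Answer: no

Derivation:
z_0 = 0 + 0i, c = 0.6880 + -0.5280i
Iter 1: z = 0.6880 + -0.5280i, |z|^2 = 0.7521
Iter 2: z = 0.8826 + -1.2545i, |z|^2 = 2.3528
Iter 3: z = -0.1069 + -2.7424i, |z|^2 = 7.5322
Escaped at iteration 3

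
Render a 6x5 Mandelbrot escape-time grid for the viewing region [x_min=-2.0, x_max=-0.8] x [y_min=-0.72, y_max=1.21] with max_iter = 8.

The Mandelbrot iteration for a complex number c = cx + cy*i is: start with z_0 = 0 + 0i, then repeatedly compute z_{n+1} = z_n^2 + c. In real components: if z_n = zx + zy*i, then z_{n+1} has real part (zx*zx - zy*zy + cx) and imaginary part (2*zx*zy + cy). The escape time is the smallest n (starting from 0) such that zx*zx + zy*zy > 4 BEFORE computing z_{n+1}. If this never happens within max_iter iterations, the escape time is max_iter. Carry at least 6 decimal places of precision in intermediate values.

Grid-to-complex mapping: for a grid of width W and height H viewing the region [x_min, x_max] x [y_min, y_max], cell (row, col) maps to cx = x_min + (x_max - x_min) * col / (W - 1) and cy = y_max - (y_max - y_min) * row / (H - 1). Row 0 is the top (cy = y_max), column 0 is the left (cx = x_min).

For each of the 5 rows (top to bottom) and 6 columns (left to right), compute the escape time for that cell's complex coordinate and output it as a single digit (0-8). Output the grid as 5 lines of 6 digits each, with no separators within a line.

(row=0, col=0): c = -2.0000 + 1.2100i → escape time 1
(row=0, col=1): c = -1.7600 + 1.2100i → escape time 1
(row=0, col=2): c = -1.5200 + 1.2100i → escape time 2
(row=0, col=3): c = -1.2800 + 1.2100i → escape time 2
(row=0, col=4): c = -1.0400 + 1.2100i → escape time 3
(row=0, col=5): c = -0.8000 + 1.2100i → escape time 3
(row=1, col=0): c = -2.0000 + 0.7275i → escape time 1
(row=1, col=1): c = -1.7600 + 0.7275i → escape time 2
(row=1, col=2): c = -1.5200 + 0.7275i → escape time 3
(row=1, col=3): c = -1.2800 + 0.7275i → escape time 3
(row=1, col=4): c = -1.0400 + 0.7275i → escape time 3
(row=1, col=5): c = -0.8000 + 0.7275i → escape time 4
(row=2, col=0): c = -2.0000 + 0.2450i → escape time 1
(row=2, col=1): c = -1.7600 + 0.2450i → escape time 4
(row=2, col=2): c = -1.5200 + 0.2450i → escape time 5
(row=2, col=3): c = -1.2800 + 0.2450i → escape time 8
(row=2, col=4): c = -1.0400 + 0.2450i → escape time 8
(row=2, col=5): c = -0.8000 + 0.2450i → escape time 8
(row=3, col=0): c = -2.0000 + -0.2375i → escape time 1
(row=3, col=1): c = -1.7600 + -0.2375i → escape time 4
(row=3, col=2): c = -1.5200 + -0.2375i → escape time 5
(row=3, col=3): c = -1.2800 + -0.2375i → escape time 8
(row=3, col=4): c = -1.0400 + -0.2375i → escape time 8
(row=3, col=5): c = -0.8000 + -0.2375i → escape time 8
(row=4, col=0): c = -2.0000 + -0.7200i → escape time 1
(row=4, col=1): c = -1.7600 + -0.7200i → escape time 3
(row=4, col=2): c = -1.5200 + -0.7200i → escape time 3
(row=4, col=3): c = -1.2800 + -0.7200i → escape time 3
(row=4, col=4): c = -1.0400 + -0.7200i → escape time 3
(row=4, col=5): c = -0.8000 + -0.7200i → escape time 4

Answer: 112233
123334
145888
145888
133334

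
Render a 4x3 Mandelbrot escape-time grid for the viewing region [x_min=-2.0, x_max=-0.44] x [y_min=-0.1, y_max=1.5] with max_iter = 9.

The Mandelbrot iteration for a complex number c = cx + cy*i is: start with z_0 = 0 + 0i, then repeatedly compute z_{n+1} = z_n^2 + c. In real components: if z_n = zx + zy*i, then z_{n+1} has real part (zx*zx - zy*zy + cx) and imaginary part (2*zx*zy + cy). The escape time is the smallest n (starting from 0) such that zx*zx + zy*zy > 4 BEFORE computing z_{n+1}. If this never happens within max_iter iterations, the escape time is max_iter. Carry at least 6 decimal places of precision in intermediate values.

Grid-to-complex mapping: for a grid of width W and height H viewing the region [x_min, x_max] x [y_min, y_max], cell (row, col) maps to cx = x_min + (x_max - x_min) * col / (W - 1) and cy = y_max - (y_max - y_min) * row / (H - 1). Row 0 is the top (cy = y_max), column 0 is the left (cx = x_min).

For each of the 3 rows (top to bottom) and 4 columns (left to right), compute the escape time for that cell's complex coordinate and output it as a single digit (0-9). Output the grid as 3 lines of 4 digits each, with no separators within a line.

(row=0, col=0): c = -2.0000 + 1.5000i → escape time 1
(row=0, col=1): c = -1.4800 + 1.5000i → escape time 1
(row=0, col=2): c = -0.9600 + 1.5000i → escape time 2
(row=0, col=3): c = -0.4400 + 1.5000i → escape time 2
(row=1, col=0): c = -2.0000 + 0.7000i → escape time 1
(row=1, col=1): c = -1.4800 + 0.7000i → escape time 3
(row=1, col=2): c = -0.9600 + 0.7000i → escape time 4
(row=1, col=3): c = -0.4400 + 0.7000i → escape time 8
(row=2, col=0): c = -2.0000 + -0.1000i → escape time 1
(row=2, col=1): c = -1.4800 + -0.1000i → escape time 7
(row=2, col=2): c = -0.9600 + -0.1000i → escape time 9
(row=2, col=3): c = -0.4400 + -0.1000i → escape time 9

Answer: 1122
1348
1799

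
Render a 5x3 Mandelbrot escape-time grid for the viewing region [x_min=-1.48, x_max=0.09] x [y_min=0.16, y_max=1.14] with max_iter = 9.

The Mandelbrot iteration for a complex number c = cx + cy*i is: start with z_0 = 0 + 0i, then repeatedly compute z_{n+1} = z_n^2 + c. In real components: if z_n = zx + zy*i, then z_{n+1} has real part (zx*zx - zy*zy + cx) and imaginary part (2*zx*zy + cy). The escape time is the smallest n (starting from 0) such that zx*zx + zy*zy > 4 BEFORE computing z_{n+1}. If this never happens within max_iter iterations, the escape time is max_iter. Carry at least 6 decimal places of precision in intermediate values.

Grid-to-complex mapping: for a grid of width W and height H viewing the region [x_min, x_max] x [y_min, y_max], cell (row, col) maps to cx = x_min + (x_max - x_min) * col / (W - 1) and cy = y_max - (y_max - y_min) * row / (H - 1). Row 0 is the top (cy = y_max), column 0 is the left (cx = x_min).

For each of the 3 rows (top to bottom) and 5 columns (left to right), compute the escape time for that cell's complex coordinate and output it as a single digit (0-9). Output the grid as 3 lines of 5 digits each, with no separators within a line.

(row=0, col=0): c = -1.4800 + 1.1400i → escape time 2
(row=0, col=1): c = -1.0875 + 1.1400i → escape time 3
(row=0, col=2): c = -0.6950 + 1.1400i → escape time 3
(row=0, col=3): c = -0.3025 + 1.1400i → escape time 4
(row=0, col=4): c = 0.0900 + 1.1400i → escape time 3
(row=1, col=0): c = -1.4800 + 0.6500i → escape time 3
(row=1, col=1): c = -1.0875 + 0.6500i → escape time 4
(row=1, col=2): c = -0.6950 + 0.6500i → escape time 6
(row=1, col=3): c = -0.3025 + 0.6500i → escape time 9
(row=1, col=4): c = 0.0900 + 0.6500i → escape time 9
(row=2, col=0): c = -1.4800 + 0.1600i → escape time 6
(row=2, col=1): c = -1.0875 + 0.1600i → escape time 9
(row=2, col=2): c = -0.6950 + 0.1600i → escape time 9
(row=2, col=3): c = -0.3025 + 0.1600i → escape time 9
(row=2, col=4): c = 0.0900 + 0.1600i → escape time 9

Answer: 23343
34699
69999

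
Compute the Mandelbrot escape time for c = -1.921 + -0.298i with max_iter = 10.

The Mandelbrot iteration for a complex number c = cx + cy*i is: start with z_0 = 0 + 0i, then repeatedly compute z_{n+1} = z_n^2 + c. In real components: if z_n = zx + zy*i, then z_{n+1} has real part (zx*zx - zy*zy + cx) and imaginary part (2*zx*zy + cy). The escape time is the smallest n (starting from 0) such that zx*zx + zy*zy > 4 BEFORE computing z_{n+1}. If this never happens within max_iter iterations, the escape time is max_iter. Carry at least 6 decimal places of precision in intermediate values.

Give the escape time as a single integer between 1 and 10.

z_0 = 0 + 0i, c = -1.9210 + -0.2980i
Iter 1: z = -1.9210 + -0.2980i, |z|^2 = 3.7790
Iter 2: z = 1.6804 + 0.8469i, |z|^2 = 3.5411
Iter 3: z = 0.1856 + 2.5484i, |z|^2 = 6.5287
Escaped at iteration 3

Answer: 3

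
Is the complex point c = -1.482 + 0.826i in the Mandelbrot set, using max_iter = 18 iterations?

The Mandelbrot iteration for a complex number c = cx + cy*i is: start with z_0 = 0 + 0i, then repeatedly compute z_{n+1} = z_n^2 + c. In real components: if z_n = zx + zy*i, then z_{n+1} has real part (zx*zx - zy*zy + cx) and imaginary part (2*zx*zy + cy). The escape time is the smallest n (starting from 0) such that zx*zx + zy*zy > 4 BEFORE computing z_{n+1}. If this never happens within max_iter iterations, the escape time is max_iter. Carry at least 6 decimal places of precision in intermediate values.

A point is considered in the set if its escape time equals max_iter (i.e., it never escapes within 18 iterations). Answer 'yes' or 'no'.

z_0 = 0 + 0i, c = -1.4820 + 0.8260i
Iter 1: z = -1.4820 + 0.8260i, |z|^2 = 2.8786
Iter 2: z = 0.0320 + -1.6223i, |z|^2 = 2.6328
Iter 3: z = -4.1127 + 0.7220i, |z|^2 = 17.4357
Escaped at iteration 3

Answer: no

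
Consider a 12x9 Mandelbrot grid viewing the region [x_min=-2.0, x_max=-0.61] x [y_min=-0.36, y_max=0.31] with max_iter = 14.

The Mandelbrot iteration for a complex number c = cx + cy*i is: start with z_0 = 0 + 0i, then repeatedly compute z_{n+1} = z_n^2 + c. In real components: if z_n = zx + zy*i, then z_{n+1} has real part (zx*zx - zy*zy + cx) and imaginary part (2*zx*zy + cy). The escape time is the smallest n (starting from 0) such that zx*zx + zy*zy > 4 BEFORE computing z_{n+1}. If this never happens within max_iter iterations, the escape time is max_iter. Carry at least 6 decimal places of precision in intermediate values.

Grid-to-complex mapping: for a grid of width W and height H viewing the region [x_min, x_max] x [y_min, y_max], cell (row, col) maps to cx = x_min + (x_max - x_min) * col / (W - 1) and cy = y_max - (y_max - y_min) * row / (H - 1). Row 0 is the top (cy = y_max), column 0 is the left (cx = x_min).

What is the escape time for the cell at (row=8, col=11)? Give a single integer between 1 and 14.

z_0 = 0 + 0i, c = -0.6100 + -0.3600i
Iter 1: z = -0.6100 + -0.3600i, |z|^2 = 0.5017
Iter 2: z = -0.3675 + 0.0792i, |z|^2 = 0.1413
Iter 3: z = -0.4812 + -0.4182i, |z|^2 = 0.4065
Iter 4: z = -0.5533 + 0.0425i, |z|^2 = 0.3080
Iter 5: z = -0.3056 + -0.4070i, |z|^2 = 0.2591
Iter 6: z = -0.6823 + -0.1112i, |z|^2 = 0.4779
Iter 7: z = -0.1569 + -0.2083i, |z|^2 = 0.0680
Iter 8: z = -0.6288 + -0.2947i, |z|^2 = 0.4822
Iter 9: z = -0.3015 + 0.0105i, |z|^2 = 0.0910
Iter 10: z = -0.5192 + -0.3664i, |z|^2 = 0.4038
Iter 11: z = -0.4746 + 0.0204i, |z|^2 = 0.2257
Iter 12: z = -0.3852 + -0.3794i, |z|^2 = 0.2923
Iter 13: z = -0.6056 + -0.0677i, |z|^2 = 0.3713

Answer: 14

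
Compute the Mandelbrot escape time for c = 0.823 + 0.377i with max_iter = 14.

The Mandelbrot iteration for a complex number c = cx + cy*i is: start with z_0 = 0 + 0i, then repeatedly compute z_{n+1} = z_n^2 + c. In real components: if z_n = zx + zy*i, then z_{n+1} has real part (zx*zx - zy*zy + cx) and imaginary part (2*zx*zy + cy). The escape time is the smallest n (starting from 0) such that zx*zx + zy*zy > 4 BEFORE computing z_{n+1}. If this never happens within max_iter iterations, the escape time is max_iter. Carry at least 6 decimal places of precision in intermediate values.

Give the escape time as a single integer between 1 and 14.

z_0 = 0 + 0i, c = 0.8230 + 0.3770i
Iter 1: z = 0.8230 + 0.3770i, |z|^2 = 0.8195
Iter 2: z = 1.3582 + 0.9975i, |z|^2 = 2.8398
Iter 3: z = 1.6726 + 3.0867i, |z|^2 = 12.3255
Escaped at iteration 3

Answer: 3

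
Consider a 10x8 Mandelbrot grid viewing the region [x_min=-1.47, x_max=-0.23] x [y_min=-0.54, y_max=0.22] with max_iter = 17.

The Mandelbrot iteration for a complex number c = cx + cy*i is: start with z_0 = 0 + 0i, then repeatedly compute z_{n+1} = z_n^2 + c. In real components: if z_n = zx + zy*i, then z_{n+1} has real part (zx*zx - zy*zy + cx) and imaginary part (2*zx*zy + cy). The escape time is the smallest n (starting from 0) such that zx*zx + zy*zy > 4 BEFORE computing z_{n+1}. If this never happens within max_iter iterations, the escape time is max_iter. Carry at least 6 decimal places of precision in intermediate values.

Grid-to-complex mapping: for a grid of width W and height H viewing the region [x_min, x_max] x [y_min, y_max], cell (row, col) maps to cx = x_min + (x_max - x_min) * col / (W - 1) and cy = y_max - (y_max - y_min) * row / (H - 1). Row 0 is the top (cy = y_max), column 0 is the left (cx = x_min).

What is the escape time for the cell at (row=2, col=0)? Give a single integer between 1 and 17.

z_0 = 0 + 0i, c = -1.4700 + 0.0029i
Iter 1: z = -1.4700 + 0.0029i, |z|^2 = 2.1609
Iter 2: z = 0.6909 + -0.0055i, |z|^2 = 0.4774
Iter 3: z = -0.9927 + -0.0048i, |z|^2 = 0.9855
Iter 4: z = -0.4846 + 0.0124i, |z|^2 = 0.2350
Iter 5: z = -1.2353 + -0.0092i, |z|^2 = 1.5262
Iter 6: z = 0.0560 + 0.0255i, |z|^2 = 0.0038
Iter 7: z = -1.4675 + 0.0057i, |z|^2 = 2.1536
Iter 8: z = 0.6836 + -0.0139i, |z|^2 = 0.4675
Iter 9: z = -1.0029 + -0.0161i, |z|^2 = 1.0061
Iter 10: z = -0.4644 + 0.0352i, |z|^2 = 0.2169
Iter 11: z = -1.2556 + -0.0299i, |z|^2 = 1.5774
Iter 12: z = 0.1056 + 0.0779i, |z|^2 = 0.0172
Iter 13: z = -1.4649 + 0.0193i, |z|^2 = 2.1463
Iter 14: z = 0.6756 + -0.0537i, |z|^2 = 0.4593
Iter 15: z = -1.0165 + -0.0697i, |z|^2 = 1.0381
Iter 16: z = -0.4417 + 0.1446i, |z|^2 = 0.2160

Answer: 17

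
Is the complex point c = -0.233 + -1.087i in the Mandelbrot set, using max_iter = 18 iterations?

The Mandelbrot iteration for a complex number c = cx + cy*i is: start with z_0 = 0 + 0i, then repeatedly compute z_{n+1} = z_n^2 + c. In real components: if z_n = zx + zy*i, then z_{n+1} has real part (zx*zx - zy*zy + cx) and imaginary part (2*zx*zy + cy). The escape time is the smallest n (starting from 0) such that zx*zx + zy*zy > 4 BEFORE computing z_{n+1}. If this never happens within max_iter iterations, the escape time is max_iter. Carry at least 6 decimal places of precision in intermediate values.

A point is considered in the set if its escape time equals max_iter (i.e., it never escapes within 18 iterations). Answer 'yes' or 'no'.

z_0 = 0 + 0i, c = -0.2330 + -1.0870i
Iter 1: z = -0.2330 + -1.0870i, |z|^2 = 1.2359
Iter 2: z = -1.3603 + -0.5805i, |z|^2 = 2.1873
Iter 3: z = 1.2804 + 0.4922i, |z|^2 = 1.8817
Iter 4: z = 1.1643 + 0.1734i, |z|^2 = 1.3856
Iter 5: z = 1.0925 + -0.6833i, |z|^2 = 1.6603
Iter 6: z = 0.4936 + -2.5799i, |z|^2 = 6.8996
Escaped at iteration 6

Answer: no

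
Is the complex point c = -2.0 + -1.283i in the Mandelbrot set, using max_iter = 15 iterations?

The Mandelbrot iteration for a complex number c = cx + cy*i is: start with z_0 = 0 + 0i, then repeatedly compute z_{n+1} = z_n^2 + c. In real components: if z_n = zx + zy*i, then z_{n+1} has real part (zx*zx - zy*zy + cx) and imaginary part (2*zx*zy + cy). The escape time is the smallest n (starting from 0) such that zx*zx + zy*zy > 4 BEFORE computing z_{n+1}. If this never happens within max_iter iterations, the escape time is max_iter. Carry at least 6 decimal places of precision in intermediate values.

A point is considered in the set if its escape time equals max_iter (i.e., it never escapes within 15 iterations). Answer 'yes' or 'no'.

z_0 = 0 + 0i, c = -2.0000 + -1.2830i
Iter 1: z = -2.0000 + -1.2830i, |z|^2 = 5.6461
Escaped at iteration 1

Answer: no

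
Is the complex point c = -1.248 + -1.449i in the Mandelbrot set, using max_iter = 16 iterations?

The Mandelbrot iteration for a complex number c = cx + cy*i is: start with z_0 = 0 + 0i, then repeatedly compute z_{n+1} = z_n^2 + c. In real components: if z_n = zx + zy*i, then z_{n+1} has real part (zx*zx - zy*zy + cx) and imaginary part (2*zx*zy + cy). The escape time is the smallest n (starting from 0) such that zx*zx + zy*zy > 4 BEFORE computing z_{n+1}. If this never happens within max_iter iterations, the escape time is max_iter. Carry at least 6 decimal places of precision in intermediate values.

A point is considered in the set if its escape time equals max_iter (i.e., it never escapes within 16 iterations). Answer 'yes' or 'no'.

Answer: no

Derivation:
z_0 = 0 + 0i, c = -1.2480 + -1.4490i
Iter 1: z = -1.2480 + -1.4490i, |z|^2 = 3.6571
Iter 2: z = -1.7901 + 2.1677i, |z|^2 = 7.9034
Escaped at iteration 2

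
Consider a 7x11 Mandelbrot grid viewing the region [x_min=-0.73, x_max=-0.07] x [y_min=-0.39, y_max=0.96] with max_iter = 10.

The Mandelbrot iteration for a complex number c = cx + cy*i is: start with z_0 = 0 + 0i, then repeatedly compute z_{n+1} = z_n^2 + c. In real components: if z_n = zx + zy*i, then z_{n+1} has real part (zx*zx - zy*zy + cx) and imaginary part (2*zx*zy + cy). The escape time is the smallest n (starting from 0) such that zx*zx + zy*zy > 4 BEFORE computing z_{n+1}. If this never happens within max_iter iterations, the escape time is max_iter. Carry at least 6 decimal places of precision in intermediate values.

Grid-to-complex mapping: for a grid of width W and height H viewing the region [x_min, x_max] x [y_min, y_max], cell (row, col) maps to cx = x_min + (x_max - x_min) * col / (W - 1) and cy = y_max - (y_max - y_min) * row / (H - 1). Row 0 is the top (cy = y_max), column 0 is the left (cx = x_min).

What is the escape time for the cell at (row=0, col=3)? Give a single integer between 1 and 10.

Answer: 5

Derivation:
z_0 = 0 + 0i, c = -0.4000 + 0.9600i
Iter 1: z = -0.4000 + 0.9600i, |z|^2 = 1.0816
Iter 2: z = -1.1616 + 0.1920i, |z|^2 = 1.3862
Iter 3: z = 0.9125 + 0.5139i, |z|^2 = 1.0967
Iter 4: z = 0.1684 + 1.8979i, |z|^2 = 3.6304
Iter 5: z = -3.9737 + 1.5993i, |z|^2 = 18.3477
Escaped at iteration 5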